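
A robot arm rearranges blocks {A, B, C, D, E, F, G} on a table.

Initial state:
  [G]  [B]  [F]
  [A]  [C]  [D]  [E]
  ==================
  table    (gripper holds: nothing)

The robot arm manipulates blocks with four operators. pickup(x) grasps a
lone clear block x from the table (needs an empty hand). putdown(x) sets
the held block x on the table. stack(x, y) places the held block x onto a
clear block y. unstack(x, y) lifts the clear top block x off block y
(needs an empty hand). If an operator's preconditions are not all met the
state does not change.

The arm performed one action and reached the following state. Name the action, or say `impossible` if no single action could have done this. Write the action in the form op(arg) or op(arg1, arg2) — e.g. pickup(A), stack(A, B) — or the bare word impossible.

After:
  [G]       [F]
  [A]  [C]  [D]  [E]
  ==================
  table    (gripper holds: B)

target: towers=[A/G; C; D/F; E] holding=B
     unstack(B, C) → towers=[A/G; C; D/F; E] holding=B  ← match
     unstack(F, D) → towers=[A/G; C/B; D; E] holding=F
     unstack(G, A) → towers=[A; C/B; D/F; E] holding=G
         pickup(E) → towers=[A/G; C/B; D/F] holding=E

unstack(B, C)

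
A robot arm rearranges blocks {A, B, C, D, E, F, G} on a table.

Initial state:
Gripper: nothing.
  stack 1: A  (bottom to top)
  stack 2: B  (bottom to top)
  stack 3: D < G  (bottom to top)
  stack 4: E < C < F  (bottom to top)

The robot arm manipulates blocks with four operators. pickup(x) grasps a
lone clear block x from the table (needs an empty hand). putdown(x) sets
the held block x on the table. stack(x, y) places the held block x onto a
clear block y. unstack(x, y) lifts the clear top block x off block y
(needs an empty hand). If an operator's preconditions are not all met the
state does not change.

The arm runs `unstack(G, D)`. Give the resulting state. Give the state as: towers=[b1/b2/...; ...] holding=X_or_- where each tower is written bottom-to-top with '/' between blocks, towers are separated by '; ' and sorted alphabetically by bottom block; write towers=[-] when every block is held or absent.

towers=[A; B; D; E/C/F] holding=G

before: towers=[A; B; D/G; E/C/F] holding=-
pre[unstack(G, D)]: on(G,D) yes, clear(G) yes, handempty yes
all met → apply unstack(G, D)
after:  towers=[A; B; D; E/C/F] holding=G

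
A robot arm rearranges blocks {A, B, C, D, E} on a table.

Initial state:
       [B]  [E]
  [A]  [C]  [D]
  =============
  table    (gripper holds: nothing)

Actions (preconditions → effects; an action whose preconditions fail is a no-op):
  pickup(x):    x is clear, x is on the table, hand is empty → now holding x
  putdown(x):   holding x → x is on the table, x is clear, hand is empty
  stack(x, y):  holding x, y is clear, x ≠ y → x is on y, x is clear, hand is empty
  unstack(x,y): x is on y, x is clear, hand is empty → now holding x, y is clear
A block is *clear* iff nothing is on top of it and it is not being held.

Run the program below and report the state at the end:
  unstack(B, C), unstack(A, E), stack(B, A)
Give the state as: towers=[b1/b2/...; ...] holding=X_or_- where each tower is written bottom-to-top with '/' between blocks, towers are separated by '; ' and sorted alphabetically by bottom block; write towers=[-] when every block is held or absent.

towers=[A/B; C; D/E] holding=-

step 1 (unstack(B, C)): towers=[A; C; D/E] holding=B
step 2 (unstack(A, E)) [no-op]: towers=[A; C; D/E] holding=B
step 3 (stack(B, A)): towers=[A/B; C; D/E] holding=-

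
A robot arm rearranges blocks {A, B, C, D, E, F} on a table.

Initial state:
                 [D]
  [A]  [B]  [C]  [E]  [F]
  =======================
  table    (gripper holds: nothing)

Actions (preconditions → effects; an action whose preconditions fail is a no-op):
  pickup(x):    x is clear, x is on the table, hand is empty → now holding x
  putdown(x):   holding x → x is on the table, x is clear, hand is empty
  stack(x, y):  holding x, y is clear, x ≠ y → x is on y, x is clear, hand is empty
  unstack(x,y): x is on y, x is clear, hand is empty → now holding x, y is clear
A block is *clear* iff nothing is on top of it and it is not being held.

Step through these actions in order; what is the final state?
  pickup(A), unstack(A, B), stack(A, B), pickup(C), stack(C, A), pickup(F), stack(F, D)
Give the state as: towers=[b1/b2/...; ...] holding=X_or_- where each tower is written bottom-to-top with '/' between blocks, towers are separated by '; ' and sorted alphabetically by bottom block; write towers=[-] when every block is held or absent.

towers=[B/A/C; E/D/F] holding=-

step 1 (pickup(A)): towers=[B; C; E/D; F] holding=A
step 2 (unstack(A, B)) [no-op]: towers=[B; C; E/D; F] holding=A
step 3 (stack(A, B)): towers=[B/A; C; E/D; F] holding=-
step 4 (pickup(C)): towers=[B/A; E/D; F] holding=C
step 5 (stack(C, A)): towers=[B/A/C; E/D; F] holding=-
step 6 (pickup(F)): towers=[B/A/C; E/D] holding=F
step 7 (stack(F, D)): towers=[B/A/C; E/D/F] holding=-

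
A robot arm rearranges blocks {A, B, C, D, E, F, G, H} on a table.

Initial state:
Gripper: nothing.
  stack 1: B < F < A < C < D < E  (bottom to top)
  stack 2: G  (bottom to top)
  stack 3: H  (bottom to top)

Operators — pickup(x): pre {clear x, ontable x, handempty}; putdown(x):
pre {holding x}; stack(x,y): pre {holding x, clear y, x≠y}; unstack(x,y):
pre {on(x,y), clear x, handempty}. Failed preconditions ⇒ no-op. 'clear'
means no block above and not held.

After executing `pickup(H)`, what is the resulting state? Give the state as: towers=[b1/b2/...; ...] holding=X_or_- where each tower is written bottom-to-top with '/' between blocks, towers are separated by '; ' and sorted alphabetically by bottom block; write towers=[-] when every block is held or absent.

before: towers=[B/F/A/C/D/E; G; H] holding=-
pre[pickup(H)]: clear(H) yes, ontable(H) yes, handempty yes
all met → apply pickup(H)
after:  towers=[B/F/A/C/D/E; G] holding=H

towers=[B/F/A/C/D/E; G] holding=H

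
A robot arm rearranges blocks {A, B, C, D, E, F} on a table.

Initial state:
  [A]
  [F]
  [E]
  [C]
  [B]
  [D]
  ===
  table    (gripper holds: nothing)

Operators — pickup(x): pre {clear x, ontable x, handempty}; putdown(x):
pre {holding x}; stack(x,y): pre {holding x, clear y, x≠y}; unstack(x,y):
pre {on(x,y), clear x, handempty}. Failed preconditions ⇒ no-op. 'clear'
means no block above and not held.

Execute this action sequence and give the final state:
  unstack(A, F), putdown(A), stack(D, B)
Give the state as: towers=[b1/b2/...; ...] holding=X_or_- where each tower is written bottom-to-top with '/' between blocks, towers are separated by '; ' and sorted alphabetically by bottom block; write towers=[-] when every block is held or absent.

step 1 (unstack(A, F)): towers=[D/B/C/E/F] holding=A
step 2 (putdown(A)): towers=[A; D/B/C/E/F] holding=-
step 3 (stack(D, B)) [no-op]: towers=[A; D/B/C/E/F] holding=-

towers=[A; D/B/C/E/F] holding=-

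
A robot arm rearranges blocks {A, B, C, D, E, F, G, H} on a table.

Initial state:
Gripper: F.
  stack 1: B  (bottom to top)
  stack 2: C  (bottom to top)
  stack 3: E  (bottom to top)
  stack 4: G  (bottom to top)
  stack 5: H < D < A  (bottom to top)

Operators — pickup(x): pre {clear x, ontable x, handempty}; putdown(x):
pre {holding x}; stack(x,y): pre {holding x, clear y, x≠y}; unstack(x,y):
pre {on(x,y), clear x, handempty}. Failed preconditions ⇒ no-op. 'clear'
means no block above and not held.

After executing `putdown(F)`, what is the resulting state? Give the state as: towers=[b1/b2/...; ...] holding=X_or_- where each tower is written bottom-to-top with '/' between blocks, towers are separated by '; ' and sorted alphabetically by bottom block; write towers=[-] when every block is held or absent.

towers=[B; C; E; F; G; H/D/A] holding=-

before: towers=[B; C; E; G; H/D/A] holding=F
pre[putdown(F)]: holding(F) yes
all met → apply putdown(F)
after:  towers=[B; C; E; F; G; H/D/A] holding=-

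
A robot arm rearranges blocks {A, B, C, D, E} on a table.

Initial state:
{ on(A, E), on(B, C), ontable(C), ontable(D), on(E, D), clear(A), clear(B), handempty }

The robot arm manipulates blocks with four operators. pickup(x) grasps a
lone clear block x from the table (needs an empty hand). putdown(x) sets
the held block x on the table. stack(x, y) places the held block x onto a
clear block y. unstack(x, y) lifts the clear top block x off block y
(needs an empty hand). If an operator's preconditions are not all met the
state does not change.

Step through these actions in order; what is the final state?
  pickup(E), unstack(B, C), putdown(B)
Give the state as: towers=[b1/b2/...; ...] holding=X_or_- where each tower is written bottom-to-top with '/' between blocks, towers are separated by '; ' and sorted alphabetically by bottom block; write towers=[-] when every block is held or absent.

towers=[B; C; D/E/A] holding=-

step 1 (pickup(E)) [no-op]: towers=[C/B; D/E/A] holding=-
step 2 (unstack(B, C)): towers=[C; D/E/A] holding=B
step 3 (putdown(B)): towers=[B; C; D/E/A] holding=-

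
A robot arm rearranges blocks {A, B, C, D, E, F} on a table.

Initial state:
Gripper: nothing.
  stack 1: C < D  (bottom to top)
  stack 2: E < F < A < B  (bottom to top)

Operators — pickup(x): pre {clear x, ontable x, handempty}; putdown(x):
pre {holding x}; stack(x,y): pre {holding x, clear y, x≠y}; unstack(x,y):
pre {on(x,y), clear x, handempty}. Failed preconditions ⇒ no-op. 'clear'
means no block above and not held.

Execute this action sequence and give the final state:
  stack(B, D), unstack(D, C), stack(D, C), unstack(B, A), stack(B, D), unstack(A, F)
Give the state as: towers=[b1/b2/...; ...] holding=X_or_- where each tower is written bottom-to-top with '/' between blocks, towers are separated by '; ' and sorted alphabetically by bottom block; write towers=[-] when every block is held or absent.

towers=[C/D/B; E/F] holding=A

step 1 (stack(B, D)) [no-op]: towers=[C/D; E/F/A/B] holding=-
step 2 (unstack(D, C)): towers=[C; E/F/A/B] holding=D
step 3 (stack(D, C)): towers=[C/D; E/F/A/B] holding=-
step 4 (unstack(B, A)): towers=[C/D; E/F/A] holding=B
step 5 (stack(B, D)): towers=[C/D/B; E/F/A] holding=-
step 6 (unstack(A, F)): towers=[C/D/B; E/F] holding=A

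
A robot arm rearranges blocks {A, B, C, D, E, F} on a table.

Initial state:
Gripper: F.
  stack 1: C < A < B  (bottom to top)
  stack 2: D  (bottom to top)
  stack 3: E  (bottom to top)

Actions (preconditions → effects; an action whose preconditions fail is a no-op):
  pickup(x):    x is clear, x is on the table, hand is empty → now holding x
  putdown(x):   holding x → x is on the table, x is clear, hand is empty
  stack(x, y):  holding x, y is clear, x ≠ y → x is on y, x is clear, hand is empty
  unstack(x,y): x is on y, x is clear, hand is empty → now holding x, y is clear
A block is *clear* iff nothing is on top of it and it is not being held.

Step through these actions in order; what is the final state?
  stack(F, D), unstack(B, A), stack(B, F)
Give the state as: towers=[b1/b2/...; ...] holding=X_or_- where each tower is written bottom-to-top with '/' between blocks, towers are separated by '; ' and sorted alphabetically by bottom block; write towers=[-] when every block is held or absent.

step 1 (stack(F, D)): towers=[C/A/B; D/F; E] holding=-
step 2 (unstack(B, A)): towers=[C/A; D/F; E] holding=B
step 3 (stack(B, F)): towers=[C/A; D/F/B; E] holding=-

towers=[C/A; D/F/B; E] holding=-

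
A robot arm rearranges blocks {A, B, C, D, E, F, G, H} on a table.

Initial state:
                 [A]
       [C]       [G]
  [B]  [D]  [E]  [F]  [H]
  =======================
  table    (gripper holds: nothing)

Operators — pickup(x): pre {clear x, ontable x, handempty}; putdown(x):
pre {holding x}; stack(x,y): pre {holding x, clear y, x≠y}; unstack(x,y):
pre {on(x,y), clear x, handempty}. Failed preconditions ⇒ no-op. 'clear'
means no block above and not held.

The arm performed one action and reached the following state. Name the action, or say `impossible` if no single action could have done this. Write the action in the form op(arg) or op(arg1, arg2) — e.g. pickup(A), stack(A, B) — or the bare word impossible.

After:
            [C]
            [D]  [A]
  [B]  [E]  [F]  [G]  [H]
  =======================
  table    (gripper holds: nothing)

impossible

target: towers=[B; E; F/D/C; G/A; H] holding=-
     unstack(A, G) → towers=[B; D/C; E; F/G; H] holding=A
         pickup(E) → towers=[B; D/C; F/G/A; H] holding=E
         pickup(H) → towers=[B; D/C; E; F/G/A] holding=H
         pickup(B) → towers=[D/C; E; F/G/A; H] holding=B
     unstack(C, D) → towers=[B; D; E; F/G/A; H] holding=C
none of the 5 applicable actions match → impossible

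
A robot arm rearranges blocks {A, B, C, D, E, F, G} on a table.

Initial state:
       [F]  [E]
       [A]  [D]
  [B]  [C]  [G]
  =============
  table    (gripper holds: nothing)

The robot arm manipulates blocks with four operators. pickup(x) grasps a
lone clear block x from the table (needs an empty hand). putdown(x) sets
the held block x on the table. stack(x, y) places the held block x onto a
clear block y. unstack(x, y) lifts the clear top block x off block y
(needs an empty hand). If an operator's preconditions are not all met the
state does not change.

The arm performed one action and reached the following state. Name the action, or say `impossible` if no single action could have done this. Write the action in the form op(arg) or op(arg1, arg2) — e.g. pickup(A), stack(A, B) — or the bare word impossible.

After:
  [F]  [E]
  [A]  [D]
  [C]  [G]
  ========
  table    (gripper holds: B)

pickup(B)

target: towers=[C/A/F; G/D/E] holding=B
         pickup(B) → towers=[C/A/F; G/D/E] holding=B  ← match
     unstack(F, A) → towers=[B; C/A; G/D/E] holding=F
     unstack(E, D) → towers=[B; C/A/F; G/D] holding=E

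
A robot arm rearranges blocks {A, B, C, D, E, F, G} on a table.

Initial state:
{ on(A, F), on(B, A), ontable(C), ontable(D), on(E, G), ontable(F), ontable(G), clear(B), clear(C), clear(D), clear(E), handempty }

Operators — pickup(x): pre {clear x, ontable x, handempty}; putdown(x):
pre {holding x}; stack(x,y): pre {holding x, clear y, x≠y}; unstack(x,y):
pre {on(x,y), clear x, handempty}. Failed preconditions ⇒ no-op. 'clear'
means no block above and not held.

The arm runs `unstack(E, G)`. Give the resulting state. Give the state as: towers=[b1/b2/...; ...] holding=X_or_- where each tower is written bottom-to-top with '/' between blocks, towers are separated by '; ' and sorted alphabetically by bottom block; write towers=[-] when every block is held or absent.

before: towers=[C; D; F/A/B; G/E] holding=-
pre[unstack(E, G)]: on(E,G) ✓, clear(E) ✓, handempty ✓
all met → apply unstack(E, G)
after:  towers=[C; D; F/A/B; G] holding=E

towers=[C; D; F/A/B; G] holding=E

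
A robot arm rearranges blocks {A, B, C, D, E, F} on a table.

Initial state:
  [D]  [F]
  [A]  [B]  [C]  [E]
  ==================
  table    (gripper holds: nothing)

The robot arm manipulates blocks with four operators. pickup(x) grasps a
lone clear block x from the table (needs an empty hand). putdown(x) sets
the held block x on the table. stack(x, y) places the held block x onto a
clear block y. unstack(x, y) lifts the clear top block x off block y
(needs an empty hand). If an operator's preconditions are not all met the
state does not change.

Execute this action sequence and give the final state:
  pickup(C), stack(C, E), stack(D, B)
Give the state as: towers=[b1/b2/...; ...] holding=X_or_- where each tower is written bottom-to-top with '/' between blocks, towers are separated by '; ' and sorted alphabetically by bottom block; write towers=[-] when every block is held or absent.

towers=[A/D; B/F; E/C] holding=-

step 1 (pickup(C)): towers=[A/D; B/F; E] holding=C
step 2 (stack(C, E)): towers=[A/D; B/F; E/C] holding=-
step 3 (stack(D, B)) [no-op]: towers=[A/D; B/F; E/C] holding=-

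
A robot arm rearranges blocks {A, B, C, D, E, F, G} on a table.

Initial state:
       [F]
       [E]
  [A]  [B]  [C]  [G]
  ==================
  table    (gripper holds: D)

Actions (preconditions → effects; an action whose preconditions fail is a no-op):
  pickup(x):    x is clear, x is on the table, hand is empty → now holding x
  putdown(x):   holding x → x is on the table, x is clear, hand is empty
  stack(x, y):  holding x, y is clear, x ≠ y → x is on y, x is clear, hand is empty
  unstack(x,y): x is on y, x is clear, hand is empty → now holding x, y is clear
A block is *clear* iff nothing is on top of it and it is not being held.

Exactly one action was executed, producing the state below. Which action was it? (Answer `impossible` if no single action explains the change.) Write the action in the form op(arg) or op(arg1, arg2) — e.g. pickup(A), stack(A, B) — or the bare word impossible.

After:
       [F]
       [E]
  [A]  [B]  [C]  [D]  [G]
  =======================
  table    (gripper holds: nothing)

target: towers=[A; B/E/F; C; D; G] holding=-
        putdown(D) → towers=[A; B/E/F; C; D; G] holding=-  ← match
       stack(D, F) → towers=[A; B/E/F/D; C; G] holding=-
       stack(D, G) → towers=[A; B/E/F; C; G/D] holding=-
       stack(D, A) → towers=[A/D; B/E/F; C; G] holding=-
       stack(D, C) → towers=[A; B/E/F; C/D; G] holding=-

putdown(D)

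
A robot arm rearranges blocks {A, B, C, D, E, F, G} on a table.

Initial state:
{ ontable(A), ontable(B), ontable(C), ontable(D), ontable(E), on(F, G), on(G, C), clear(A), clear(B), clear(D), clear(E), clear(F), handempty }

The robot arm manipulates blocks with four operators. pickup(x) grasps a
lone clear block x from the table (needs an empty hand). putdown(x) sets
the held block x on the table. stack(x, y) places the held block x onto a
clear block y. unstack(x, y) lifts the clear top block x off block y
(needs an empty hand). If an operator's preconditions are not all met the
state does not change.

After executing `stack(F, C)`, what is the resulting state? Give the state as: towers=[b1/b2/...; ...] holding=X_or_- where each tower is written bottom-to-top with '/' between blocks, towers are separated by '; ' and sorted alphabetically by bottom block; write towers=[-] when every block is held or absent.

towers=[A; B; C/G/F; D; E] holding=-

before: towers=[A; B; C/G/F; D; E] holding=-
pre[stack(F, C)]: holding(F) fail, clear(C) fail, F≠C ok
holding(F), clear(C) unmet → stack(F, C) is a no-op
after:  towers=[A; B; C/G/F; D; E] holding=-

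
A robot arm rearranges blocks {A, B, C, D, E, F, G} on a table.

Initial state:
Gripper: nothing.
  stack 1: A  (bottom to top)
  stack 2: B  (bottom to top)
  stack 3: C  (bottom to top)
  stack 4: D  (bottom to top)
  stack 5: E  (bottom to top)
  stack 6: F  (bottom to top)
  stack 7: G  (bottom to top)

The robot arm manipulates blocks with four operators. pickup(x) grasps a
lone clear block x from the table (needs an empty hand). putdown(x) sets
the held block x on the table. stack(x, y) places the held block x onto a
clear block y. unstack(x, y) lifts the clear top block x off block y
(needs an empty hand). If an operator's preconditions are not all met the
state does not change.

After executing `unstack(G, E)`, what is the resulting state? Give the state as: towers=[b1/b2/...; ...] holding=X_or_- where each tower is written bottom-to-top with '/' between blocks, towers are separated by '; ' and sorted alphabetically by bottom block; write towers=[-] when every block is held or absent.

towers=[A; B; C; D; E; F; G] holding=-

before: towers=[A; B; C; D; E; F; G] holding=-
pre[unstack(G, E)]: on(G,E) no, clear(G) yes, handempty yes
on(G,E) unmet → unstack(G, E) is a no-op
after:  towers=[A; B; C; D; E; F; G] holding=-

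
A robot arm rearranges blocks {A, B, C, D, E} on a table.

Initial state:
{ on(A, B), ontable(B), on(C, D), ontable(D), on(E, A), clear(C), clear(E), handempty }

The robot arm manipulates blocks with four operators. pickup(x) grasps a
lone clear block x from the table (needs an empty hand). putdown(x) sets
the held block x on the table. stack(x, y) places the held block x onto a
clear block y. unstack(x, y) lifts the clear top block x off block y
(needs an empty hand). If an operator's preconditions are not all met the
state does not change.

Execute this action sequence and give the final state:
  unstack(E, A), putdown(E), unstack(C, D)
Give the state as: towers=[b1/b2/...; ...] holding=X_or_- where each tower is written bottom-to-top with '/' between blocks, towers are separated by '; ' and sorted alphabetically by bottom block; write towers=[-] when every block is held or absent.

towers=[B/A; D; E] holding=C

step 1 (unstack(E, A)): towers=[B/A; D/C] holding=E
step 2 (putdown(E)): towers=[B/A; D/C; E] holding=-
step 3 (unstack(C, D)): towers=[B/A; D; E] holding=C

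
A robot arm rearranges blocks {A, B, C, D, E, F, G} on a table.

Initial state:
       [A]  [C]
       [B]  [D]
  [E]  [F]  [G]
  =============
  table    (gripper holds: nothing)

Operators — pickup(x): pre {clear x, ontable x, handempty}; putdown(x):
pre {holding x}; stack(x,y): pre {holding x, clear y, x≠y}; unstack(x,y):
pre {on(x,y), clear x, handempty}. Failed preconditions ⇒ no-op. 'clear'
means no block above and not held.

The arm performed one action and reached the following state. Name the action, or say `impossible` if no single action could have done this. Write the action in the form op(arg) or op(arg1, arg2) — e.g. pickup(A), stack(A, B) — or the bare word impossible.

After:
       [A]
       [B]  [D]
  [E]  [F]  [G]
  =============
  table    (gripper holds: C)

unstack(C, D)

target: towers=[E; F/B/A; G/D] holding=C
     unstack(A, B) → towers=[E; F/B; G/D/C] holding=A
         pickup(E) → towers=[F/B/A; G/D/C] holding=E
     unstack(C, D) → towers=[E; F/B/A; G/D] holding=C  ← match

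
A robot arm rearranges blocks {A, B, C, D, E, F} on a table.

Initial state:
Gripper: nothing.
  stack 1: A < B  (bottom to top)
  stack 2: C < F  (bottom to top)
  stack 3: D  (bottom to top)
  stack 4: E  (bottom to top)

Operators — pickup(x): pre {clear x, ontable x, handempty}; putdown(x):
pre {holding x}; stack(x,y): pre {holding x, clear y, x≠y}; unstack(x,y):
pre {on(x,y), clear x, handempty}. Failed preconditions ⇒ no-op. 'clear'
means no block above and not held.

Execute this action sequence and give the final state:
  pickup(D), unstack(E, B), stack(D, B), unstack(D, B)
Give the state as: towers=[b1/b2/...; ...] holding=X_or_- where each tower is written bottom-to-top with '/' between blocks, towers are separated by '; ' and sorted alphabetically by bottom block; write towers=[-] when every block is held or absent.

towers=[A/B; C/F; E] holding=D

step 1 (pickup(D)): towers=[A/B; C/F; E] holding=D
step 2 (unstack(E, B)) [no-op]: towers=[A/B; C/F; E] holding=D
step 3 (stack(D, B)): towers=[A/B/D; C/F; E] holding=-
step 4 (unstack(D, B)): towers=[A/B; C/F; E] holding=D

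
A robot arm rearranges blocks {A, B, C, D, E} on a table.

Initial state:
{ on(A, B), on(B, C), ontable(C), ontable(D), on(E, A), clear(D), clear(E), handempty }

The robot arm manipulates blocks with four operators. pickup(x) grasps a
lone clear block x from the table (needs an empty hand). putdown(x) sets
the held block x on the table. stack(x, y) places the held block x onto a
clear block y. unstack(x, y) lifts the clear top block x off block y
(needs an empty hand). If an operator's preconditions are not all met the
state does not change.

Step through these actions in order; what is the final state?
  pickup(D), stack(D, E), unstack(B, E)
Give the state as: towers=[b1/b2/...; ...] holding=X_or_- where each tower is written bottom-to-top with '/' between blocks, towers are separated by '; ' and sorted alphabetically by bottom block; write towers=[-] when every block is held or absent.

step 1 (pickup(D)): towers=[C/B/A/E] holding=D
step 2 (stack(D, E)): towers=[C/B/A/E/D] holding=-
step 3 (unstack(B, E)) [no-op]: towers=[C/B/A/E/D] holding=-

towers=[C/B/A/E/D] holding=-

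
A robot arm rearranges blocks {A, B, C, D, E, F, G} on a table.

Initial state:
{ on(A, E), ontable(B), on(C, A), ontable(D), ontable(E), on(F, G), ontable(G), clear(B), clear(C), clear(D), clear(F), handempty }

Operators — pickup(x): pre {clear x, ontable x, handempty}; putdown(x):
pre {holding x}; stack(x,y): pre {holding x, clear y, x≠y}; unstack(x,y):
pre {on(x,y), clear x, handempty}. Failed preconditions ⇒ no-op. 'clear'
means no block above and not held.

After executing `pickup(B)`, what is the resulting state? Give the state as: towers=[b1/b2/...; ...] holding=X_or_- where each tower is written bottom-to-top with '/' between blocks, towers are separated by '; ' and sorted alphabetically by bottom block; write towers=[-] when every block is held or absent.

before: towers=[B; D; E/A/C; G/F] holding=-
pre[pickup(B)]: clear(B) ok, ontable(B) ok, handempty ok
all met → apply pickup(B)
after:  towers=[D; E/A/C; G/F] holding=B

towers=[D; E/A/C; G/F] holding=B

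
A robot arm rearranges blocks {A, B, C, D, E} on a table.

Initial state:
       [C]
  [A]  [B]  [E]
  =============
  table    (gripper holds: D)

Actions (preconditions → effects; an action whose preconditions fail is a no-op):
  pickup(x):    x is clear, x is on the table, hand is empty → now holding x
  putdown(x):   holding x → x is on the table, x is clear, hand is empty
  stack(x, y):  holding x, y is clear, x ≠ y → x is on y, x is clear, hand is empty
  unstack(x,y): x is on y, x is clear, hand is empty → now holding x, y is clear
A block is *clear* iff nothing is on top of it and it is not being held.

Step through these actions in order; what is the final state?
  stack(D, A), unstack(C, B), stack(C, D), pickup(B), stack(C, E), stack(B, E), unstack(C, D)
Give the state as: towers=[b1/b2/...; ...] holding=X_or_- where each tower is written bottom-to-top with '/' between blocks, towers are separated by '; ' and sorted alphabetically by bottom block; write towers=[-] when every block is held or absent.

step 1 (stack(D, A)): towers=[A/D; B/C; E] holding=-
step 2 (unstack(C, B)): towers=[A/D; B; E] holding=C
step 3 (stack(C, D)): towers=[A/D/C; B; E] holding=-
step 4 (pickup(B)): towers=[A/D/C; E] holding=B
step 5 (stack(C, E)) [no-op]: towers=[A/D/C; E] holding=B
step 6 (stack(B, E)): towers=[A/D/C; E/B] holding=-
step 7 (unstack(C, D)): towers=[A/D; E/B] holding=C

towers=[A/D; E/B] holding=C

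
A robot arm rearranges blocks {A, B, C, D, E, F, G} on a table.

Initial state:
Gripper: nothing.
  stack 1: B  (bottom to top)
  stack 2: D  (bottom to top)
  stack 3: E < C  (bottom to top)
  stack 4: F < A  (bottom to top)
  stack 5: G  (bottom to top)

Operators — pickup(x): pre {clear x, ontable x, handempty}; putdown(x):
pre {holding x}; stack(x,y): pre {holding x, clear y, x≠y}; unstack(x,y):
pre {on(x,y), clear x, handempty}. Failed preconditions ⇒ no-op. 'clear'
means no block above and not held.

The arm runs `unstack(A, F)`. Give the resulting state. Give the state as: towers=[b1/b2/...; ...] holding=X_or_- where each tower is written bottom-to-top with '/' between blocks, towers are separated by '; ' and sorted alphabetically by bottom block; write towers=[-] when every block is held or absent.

towers=[B; D; E/C; F; G] holding=A

before: towers=[B; D; E/C; F/A; G] holding=-
pre[unstack(A, F)]: on(A,F) ok, clear(A) ok, handempty ok
all met → apply unstack(A, F)
after:  towers=[B; D; E/C; F; G] holding=A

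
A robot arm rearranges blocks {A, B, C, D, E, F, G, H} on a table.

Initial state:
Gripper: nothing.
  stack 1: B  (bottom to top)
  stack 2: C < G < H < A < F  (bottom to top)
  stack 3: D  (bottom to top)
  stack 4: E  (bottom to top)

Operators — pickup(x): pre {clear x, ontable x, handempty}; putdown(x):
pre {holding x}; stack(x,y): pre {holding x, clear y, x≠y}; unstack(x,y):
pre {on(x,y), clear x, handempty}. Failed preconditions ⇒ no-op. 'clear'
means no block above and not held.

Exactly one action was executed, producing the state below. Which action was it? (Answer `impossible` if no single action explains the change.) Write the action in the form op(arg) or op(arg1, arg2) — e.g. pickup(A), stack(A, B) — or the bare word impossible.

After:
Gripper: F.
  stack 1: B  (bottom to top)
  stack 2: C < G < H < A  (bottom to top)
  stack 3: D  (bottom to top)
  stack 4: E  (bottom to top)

target: towers=[B; C/G/H/A; D; E] holding=F
         pickup(E) → towers=[B; C/G/H/A/F; D] holding=E
         pickup(B) → towers=[C/G/H/A/F; D; E] holding=B
     unstack(F, A) → towers=[B; C/G/H/A; D; E] holding=F  ← match
         pickup(D) → towers=[B; C/G/H/A/F; E] holding=D

unstack(F, A)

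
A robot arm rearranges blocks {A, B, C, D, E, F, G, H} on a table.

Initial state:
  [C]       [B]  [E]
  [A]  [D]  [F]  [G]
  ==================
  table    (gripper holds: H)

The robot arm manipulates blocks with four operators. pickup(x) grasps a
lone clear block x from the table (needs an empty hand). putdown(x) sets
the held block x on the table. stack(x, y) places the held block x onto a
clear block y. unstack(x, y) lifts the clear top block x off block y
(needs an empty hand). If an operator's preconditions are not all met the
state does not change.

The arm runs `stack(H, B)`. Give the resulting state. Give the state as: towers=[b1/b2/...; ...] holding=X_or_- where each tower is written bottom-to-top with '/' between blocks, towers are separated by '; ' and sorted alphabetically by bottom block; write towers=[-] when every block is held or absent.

before: towers=[A/C; D; F/B; G/E] holding=H
pre[stack(H, B)]: holding(H) yes, clear(B) yes, H≠B yes
all met → apply stack(H, B)
after:  towers=[A/C; D; F/B/H; G/E] holding=-

towers=[A/C; D; F/B/H; G/E] holding=-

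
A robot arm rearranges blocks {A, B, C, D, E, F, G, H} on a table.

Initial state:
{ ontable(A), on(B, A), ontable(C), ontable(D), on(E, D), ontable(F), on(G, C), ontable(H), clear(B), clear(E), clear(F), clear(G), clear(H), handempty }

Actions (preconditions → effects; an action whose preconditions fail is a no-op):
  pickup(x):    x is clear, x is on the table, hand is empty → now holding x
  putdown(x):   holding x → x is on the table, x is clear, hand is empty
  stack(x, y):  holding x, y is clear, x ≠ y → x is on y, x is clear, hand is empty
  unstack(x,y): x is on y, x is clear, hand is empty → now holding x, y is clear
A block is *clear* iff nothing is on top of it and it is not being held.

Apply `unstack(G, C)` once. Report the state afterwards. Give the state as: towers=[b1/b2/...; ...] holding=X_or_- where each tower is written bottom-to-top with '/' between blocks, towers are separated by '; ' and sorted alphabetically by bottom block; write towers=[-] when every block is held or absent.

before: towers=[A/B; C/G; D/E; F; H] holding=-
pre[unstack(G, C)]: on(G,C) yes, clear(G) yes, handempty yes
all met → apply unstack(G, C)
after:  towers=[A/B; C; D/E; F; H] holding=G

towers=[A/B; C; D/E; F; H] holding=G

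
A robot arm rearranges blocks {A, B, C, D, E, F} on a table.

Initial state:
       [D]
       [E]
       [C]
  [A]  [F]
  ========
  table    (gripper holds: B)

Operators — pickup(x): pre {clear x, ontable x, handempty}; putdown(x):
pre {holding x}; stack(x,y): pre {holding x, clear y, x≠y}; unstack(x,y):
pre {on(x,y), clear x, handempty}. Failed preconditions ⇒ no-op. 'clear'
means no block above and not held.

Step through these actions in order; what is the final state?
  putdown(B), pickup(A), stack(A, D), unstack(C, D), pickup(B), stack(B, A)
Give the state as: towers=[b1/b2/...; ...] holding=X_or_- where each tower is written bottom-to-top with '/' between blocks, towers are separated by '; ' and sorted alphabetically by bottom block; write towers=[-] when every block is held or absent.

step 1 (putdown(B)): towers=[A; B; F/C/E/D] holding=-
step 2 (pickup(A)): towers=[B; F/C/E/D] holding=A
step 3 (stack(A, D)): towers=[B; F/C/E/D/A] holding=-
step 4 (unstack(C, D)) [no-op]: towers=[B; F/C/E/D/A] holding=-
step 5 (pickup(B)): towers=[F/C/E/D/A] holding=B
step 6 (stack(B, A)): towers=[F/C/E/D/A/B] holding=-

towers=[F/C/E/D/A/B] holding=-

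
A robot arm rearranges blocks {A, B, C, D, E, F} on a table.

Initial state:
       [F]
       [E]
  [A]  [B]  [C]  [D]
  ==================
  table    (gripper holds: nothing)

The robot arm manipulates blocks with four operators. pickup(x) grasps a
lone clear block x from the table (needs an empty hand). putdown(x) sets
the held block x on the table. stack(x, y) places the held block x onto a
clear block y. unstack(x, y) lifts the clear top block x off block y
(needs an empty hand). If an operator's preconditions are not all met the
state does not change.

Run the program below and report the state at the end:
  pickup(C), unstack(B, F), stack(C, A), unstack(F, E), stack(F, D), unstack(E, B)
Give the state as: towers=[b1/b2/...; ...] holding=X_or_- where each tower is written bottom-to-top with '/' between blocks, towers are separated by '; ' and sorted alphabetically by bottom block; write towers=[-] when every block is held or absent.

towers=[A/C; B; D/F] holding=E

step 1 (pickup(C)): towers=[A; B/E/F; D] holding=C
step 2 (unstack(B, F)) [no-op]: towers=[A; B/E/F; D] holding=C
step 3 (stack(C, A)): towers=[A/C; B/E/F; D] holding=-
step 4 (unstack(F, E)): towers=[A/C; B/E; D] holding=F
step 5 (stack(F, D)): towers=[A/C; B/E; D/F] holding=-
step 6 (unstack(E, B)): towers=[A/C; B; D/F] holding=E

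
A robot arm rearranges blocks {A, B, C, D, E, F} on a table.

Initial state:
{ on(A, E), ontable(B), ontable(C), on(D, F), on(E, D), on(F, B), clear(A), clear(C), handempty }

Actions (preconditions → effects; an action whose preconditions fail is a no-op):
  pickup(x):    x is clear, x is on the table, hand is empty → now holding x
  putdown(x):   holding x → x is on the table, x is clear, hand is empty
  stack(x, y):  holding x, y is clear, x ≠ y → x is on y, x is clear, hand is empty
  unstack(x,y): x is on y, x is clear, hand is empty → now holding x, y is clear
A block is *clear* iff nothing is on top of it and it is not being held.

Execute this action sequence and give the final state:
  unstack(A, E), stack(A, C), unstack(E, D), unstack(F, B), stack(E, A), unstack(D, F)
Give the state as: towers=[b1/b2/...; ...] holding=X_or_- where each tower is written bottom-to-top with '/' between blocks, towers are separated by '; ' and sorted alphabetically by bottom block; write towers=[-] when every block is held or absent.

towers=[B/F; C/A/E] holding=D

step 1 (unstack(A, E)): towers=[B/F/D/E; C] holding=A
step 2 (stack(A, C)): towers=[B/F/D/E; C/A] holding=-
step 3 (unstack(E, D)): towers=[B/F/D; C/A] holding=E
step 4 (unstack(F, B)) [no-op]: towers=[B/F/D; C/A] holding=E
step 5 (stack(E, A)): towers=[B/F/D; C/A/E] holding=-
step 6 (unstack(D, F)): towers=[B/F; C/A/E] holding=D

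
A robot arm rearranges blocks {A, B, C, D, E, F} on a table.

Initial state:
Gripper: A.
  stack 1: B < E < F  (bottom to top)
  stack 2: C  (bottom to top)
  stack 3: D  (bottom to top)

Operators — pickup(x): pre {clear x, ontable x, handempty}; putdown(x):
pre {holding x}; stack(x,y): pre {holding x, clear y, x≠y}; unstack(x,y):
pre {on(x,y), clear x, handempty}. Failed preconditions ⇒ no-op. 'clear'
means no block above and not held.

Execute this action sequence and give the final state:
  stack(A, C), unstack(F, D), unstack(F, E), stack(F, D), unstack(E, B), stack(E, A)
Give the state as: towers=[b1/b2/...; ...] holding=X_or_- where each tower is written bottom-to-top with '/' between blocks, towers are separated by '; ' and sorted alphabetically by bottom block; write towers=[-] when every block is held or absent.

towers=[B; C/A/E; D/F] holding=-

step 1 (stack(A, C)): towers=[B/E/F; C/A; D] holding=-
step 2 (unstack(F, D)) [no-op]: towers=[B/E/F; C/A; D] holding=-
step 3 (unstack(F, E)): towers=[B/E; C/A; D] holding=F
step 4 (stack(F, D)): towers=[B/E; C/A; D/F] holding=-
step 5 (unstack(E, B)): towers=[B; C/A; D/F] holding=E
step 6 (stack(E, A)): towers=[B; C/A/E; D/F] holding=-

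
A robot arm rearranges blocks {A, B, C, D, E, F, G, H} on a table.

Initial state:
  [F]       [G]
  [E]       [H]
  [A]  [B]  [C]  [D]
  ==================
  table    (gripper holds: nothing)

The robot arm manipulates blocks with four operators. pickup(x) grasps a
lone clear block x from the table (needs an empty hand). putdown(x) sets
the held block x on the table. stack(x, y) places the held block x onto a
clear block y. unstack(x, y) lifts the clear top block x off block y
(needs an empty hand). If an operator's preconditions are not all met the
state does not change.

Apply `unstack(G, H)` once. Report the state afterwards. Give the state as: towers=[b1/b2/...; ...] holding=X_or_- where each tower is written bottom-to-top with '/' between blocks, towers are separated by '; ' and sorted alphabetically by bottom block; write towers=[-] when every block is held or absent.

before: towers=[A/E/F; B; C/H/G; D] holding=-
pre[unstack(G, H)]: on(G,H) ✓, clear(G) ✓, handempty ✓
all met → apply unstack(G, H)
after:  towers=[A/E/F; B; C/H; D] holding=G

towers=[A/E/F; B; C/H; D] holding=G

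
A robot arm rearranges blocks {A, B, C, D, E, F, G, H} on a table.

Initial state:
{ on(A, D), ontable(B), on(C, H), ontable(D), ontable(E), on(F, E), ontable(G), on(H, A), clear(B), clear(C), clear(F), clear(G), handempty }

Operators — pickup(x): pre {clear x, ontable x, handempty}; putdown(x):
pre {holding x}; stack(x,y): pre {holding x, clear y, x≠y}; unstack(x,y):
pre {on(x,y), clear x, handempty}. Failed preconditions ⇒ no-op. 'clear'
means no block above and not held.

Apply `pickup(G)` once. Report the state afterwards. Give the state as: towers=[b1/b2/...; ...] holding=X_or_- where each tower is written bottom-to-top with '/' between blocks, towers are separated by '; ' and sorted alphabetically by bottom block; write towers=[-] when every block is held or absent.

towers=[B; D/A/H/C; E/F] holding=G

before: towers=[B; D/A/H/C; E/F; G] holding=-
pre[pickup(G)]: clear(G) ok, ontable(G) ok, handempty ok
all met → apply pickup(G)
after:  towers=[B; D/A/H/C; E/F] holding=G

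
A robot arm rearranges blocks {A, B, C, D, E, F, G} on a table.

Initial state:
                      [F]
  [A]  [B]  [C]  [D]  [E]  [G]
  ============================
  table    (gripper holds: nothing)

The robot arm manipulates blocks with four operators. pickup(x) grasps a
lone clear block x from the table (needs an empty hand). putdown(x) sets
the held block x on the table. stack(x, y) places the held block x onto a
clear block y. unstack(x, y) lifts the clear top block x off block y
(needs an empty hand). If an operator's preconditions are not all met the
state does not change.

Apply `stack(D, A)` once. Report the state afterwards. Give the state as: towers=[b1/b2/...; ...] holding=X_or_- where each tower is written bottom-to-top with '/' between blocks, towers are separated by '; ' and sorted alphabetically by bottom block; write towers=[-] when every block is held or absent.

before: towers=[A; B; C; D; E/F; G] holding=-
pre[stack(D, A)]: holding(D) fail, clear(A) ok, D≠A ok
holding(D) unmet → stack(D, A) is a no-op
after:  towers=[A; B; C; D; E/F; G] holding=-

towers=[A; B; C; D; E/F; G] holding=-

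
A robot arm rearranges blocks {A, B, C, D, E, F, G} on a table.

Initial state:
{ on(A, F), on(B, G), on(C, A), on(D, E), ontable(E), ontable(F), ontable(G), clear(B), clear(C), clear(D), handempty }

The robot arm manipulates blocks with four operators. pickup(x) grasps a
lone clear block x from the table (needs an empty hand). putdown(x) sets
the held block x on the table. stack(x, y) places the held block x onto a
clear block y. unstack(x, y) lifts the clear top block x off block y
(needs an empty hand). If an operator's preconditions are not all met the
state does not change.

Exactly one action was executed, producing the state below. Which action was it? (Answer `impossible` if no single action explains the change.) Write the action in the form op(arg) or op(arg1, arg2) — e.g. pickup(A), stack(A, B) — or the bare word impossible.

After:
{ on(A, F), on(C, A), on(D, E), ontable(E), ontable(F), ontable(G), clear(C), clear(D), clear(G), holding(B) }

unstack(B, G)

target: towers=[E/D; F/A/C; G] holding=B
     unstack(B, G) → towers=[E/D; F/A/C; G] holding=B  ← match
     unstack(D, E) → towers=[E; F/A/C; G/B] holding=D
     unstack(C, A) → towers=[E/D; F/A; G/B] holding=C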